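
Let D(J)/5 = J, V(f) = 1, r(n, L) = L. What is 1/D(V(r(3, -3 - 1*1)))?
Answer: ⅕ ≈ 0.20000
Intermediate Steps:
D(J) = 5*J
1/D(V(r(3, -3 - 1*1))) = 1/(5*1) = 1/5 = ⅕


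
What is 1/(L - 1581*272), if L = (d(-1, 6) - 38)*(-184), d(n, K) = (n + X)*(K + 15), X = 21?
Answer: -1/500320 ≈ -1.9987e-6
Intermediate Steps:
d(n, K) = (15 + K)*(21 + n) (d(n, K) = (n + 21)*(K + 15) = (21 + n)*(15 + K) = (15 + K)*(21 + n))
L = -70288 (L = ((315 + 15*(-1) + 21*6 + 6*(-1)) - 38)*(-184) = ((315 - 15 + 126 - 6) - 38)*(-184) = (420 - 38)*(-184) = 382*(-184) = -70288)
1/(L - 1581*272) = 1/(-70288 - 1581*272) = 1/(-70288 - 430032) = 1/(-500320) = -1/500320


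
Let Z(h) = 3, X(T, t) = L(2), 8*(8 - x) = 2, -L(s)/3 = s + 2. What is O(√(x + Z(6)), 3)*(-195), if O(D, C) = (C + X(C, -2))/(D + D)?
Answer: 1755*√43/43 ≈ 267.63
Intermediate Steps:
L(s) = -6 - 3*s (L(s) = -3*(s + 2) = -3*(2 + s) = -6 - 3*s)
x = 31/4 (x = 8 - ⅛*2 = 8 - ¼ = 31/4 ≈ 7.7500)
X(T, t) = -12 (X(T, t) = -6 - 3*2 = -6 - 6 = -12)
O(D, C) = (-12 + C)/(2*D) (O(D, C) = (C - 12)/(D + D) = (-12 + C)/((2*D)) = (-12 + C)*(1/(2*D)) = (-12 + C)/(2*D))
O(√(x + Z(6)), 3)*(-195) = ((-12 + 3)/(2*(√(31/4 + 3))))*(-195) = ((½)*(-9)/√(43/4))*(-195) = ((½)*(-9)/(√43/2))*(-195) = ((½)*(2*√43/43)*(-9))*(-195) = -9*√43/43*(-195) = 1755*√43/43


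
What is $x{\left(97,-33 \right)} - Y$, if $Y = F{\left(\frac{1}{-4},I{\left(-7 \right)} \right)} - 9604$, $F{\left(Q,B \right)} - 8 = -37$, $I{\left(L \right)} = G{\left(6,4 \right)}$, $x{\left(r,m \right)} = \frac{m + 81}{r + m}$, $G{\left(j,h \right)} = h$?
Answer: $\frac{38535}{4} \approx 9633.8$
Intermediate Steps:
$x{\left(r,m \right)} = \frac{81 + m}{m + r}$
$I{\left(L \right)} = 4$
$F{\left(Q,B \right)} = -29$ ($F{\left(Q,B \right)} = 8 - 37 = -29$)
$Y = -9633$ ($Y = -29 - 9604 = -9633$)
$x{\left(97,-33 \right)} - Y = \frac{81 - 33}{-33 + 97} - -9633 = \frac{1}{64} \cdot 48 + 9633 = \frac{3}{4} + 9633 = \frac{38535}{4}$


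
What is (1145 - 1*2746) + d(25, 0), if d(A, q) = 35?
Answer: -1566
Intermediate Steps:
(1145 - 1*2746) + d(25, 0) = (1145 - 1*2746) + 35 = (1145 - 2746) + 35 = -1601 + 35 = -1566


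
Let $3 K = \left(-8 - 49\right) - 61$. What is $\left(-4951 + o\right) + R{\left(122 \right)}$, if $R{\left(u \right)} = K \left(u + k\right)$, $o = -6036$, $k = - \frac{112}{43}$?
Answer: $- \frac{2023135}{129} \approx -15683.0$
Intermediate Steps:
$k = - \frac{112}{43}$ ($k = \left(-112\right) \frac{1}{43} = - \frac{112}{43} \approx -2.6047$)
$K = - \frac{118}{3}$ ($K = \frac{\left(-8 - 49\right) - 61}{3} = \frac{-57 - 61}{3} = \frac{1}{3} \left(-118\right) = - \frac{118}{3} \approx -39.333$)
$R{\left(u \right)} = \frac{13216}{129} - \frac{118 u}{3}$ ($R{\left(u \right)} = - \frac{118 \left(u - \frac{112}{43}\right)}{3} = - \frac{118 \left(- \frac{112}{43} + u\right)}{3} = \frac{13216}{129} - \frac{118 u}{3}$)
$\left(-4951 + o\right) + R{\left(122 \right)} = \left(-4951 - 6036\right) + \left(\frac{13216}{129} - \frac{14396}{3}\right) = -10987 + \left(\frac{13216}{129} - \frac{14396}{3}\right) = -10987 - \frac{605812}{129} = - \frac{2023135}{129}$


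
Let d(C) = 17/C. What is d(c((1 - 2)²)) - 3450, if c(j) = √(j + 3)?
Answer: -6883/2 ≈ -3441.5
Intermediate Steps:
c(j) = √(3 + j)
d(c((1 - 2)²)) - 3450 = 17/(√(3 + (1 - 2)²)) - 3450 = 17/(√(3 + (-1)²)) - 3450 = 17/(√(3 + 1)) - 3450 = 17/(√4) - 3450 = 17/2 - 3450 = -6883/2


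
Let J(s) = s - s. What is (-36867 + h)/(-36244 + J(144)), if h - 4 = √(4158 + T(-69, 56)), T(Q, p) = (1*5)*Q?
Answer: 36863/36244 - √3813/36244 ≈ 1.0154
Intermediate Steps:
T(Q, p) = 5*Q
J(s) = 0
h = 4 + √3813 (h = 4 + √(4158 + 5*(-69)) = 4 + √(4158 - 345) = 4 + √3813 ≈ 65.750)
(-36867 + h)/(-36244 + J(144)) = (-36867 + (4 + √3813))/(-36244 + 0) = (-36863 + √3813)/(-36244) = (-36863 + √3813)*(-1/36244) = 36863/36244 - √3813/36244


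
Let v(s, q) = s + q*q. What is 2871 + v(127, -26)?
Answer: 3674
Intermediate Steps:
v(s, q) = s + q²
2871 + v(127, -26) = 2871 + (127 + (-26)²) = 2871 + (127 + 676) = 2871 + 803 = 3674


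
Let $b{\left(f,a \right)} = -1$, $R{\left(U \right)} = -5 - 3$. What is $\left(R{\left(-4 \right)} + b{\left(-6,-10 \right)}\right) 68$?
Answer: $-612$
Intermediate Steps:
$R{\left(U \right)} = -8$
$\left(R{\left(-4 \right)} + b{\left(-6,-10 \right)}\right) 68 = \left(-8 - 1\right) 68 = \left(-9\right) 68 = -612$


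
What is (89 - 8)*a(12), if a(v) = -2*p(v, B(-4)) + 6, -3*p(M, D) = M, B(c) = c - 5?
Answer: 1134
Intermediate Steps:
B(c) = -5 + c
p(M, D) = -M/3
a(v) = 6 + 2*v/3 (a(v) = -(-2)*v/3 + 6 = 2*v/3 + 6 = 6 + 2*v/3)
(89 - 8)*a(12) = (89 - 8)*(6 + (⅔)*12) = 81*(6 + 8) = 81*14 = 1134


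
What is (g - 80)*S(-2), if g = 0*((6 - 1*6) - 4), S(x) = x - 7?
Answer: 720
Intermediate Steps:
S(x) = -7 + x
g = 0 (g = 0*((6 - 6) - 4) = 0*(0 - 4) = 0*(-4) = 0)
(g - 80)*S(-2) = (0 - 80)*(-7 - 2) = -80*(-9) = 720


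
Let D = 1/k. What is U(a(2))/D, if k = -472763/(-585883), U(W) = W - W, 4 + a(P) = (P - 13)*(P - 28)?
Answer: 0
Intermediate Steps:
a(P) = -4 + (-28 + P)*(-13 + P) (a(P) = -4 + (P - 13)*(P - 28) = -4 + (-13 + P)*(-28 + P) = -4 + (-28 + P)*(-13 + P))
U(W) = 0
k = 472763/585883 (k = -472763*(-1/585883) = 472763/585883 ≈ 0.80692)
D = 585883/472763 (D = 1/(472763/585883) = 585883/472763 ≈ 1.2393)
U(a(2))/D = 0/(585883/472763) = 0*(472763/585883) = 0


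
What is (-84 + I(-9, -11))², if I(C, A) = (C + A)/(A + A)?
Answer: 835396/121 ≈ 6904.1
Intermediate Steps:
I(C, A) = (A + C)/(2*A) (I(C, A) = (A + C)/((2*A)) = (A + C)*(1/(2*A)) = (A + C)/(2*A))
(-84 + I(-9, -11))² = (-84 + (½)*(-11 - 9)/(-11))² = (-84 + (½)*(-1/11)*(-20))² = (-84 + 10/11)² = (-914/11)² = 835396/121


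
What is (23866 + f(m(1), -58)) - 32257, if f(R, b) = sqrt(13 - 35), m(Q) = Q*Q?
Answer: -8391 + I*sqrt(22) ≈ -8391.0 + 4.6904*I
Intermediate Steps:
m(Q) = Q**2
f(R, b) = I*sqrt(22) (f(R, b) = sqrt(-22) = I*sqrt(22))
(23866 + f(m(1), -58)) - 32257 = (23866 + I*sqrt(22)) - 32257 = -8391 + I*sqrt(22)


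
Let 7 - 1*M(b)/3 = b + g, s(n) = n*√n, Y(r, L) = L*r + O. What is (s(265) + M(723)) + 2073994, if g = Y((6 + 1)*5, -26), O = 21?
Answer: 2074513 + 265*√265 ≈ 2.0788e+6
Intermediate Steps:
Y(r, L) = 21 + L*r (Y(r, L) = L*r + 21 = 21 + L*r)
g = -889 (g = 21 - 26*(6 + 1)*5 = 21 - 182*5 = 21 - 26*35 = 21 - 910 = -889)
s(n) = n^(3/2)
M(b) = 2688 - 3*b (M(b) = 21 - 3*(b - 889) = 21 - 3*(-889 + b) = 21 + (2667 - 3*b) = 2688 - 3*b)
(s(265) + M(723)) + 2073994 = (265^(3/2) + (2688 - 3*723)) + 2073994 = (265*√265 + (2688 - 2169)) + 2073994 = (265*√265 + 519) + 2073994 = (519 + 265*√265) + 2073994 = 2074513 + 265*√265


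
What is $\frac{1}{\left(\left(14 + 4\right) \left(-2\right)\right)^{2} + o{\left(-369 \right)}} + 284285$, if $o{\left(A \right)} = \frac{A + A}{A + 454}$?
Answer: $\frac{31107033355}{109422} \approx 2.8429 \cdot 10^{5}$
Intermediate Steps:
$o{\left(A \right)} = \frac{2 A}{454 + A}$
$\frac{1}{\left(\left(14 + 4\right) \left(-2\right)\right)^{2} + o{\left(-369 \right)}} + 284285 = \frac{1}{\left(\left(14 + 4\right) \left(-2\right)\right)^{2} + 2 \left(-369\right) \frac{1}{454 - 369}} + 284285 = \frac{1}{\left(18 \left(-2\right)\right)^{2} + 2 \left(-369\right) \frac{1}{85}} + 284285 = \frac{1}{\left(-36\right)^{2} + 2 \left(-369\right) \frac{1}{85}} + 284285 = \frac{1}{1296 - \frac{738}{85}} + 284285 = \frac{1}{\frac{109422}{85}} + 284285 = \frac{85}{109422} + 284285 = \frac{31107033355}{109422}$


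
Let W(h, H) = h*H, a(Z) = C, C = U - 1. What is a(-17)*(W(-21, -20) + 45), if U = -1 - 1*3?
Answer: -2325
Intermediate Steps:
U = -4 (U = -1 - 3 = -4)
C = -5 (C = -4 - 1 = -5)
a(Z) = -5
W(h, H) = H*h
a(-17)*(W(-21, -20) + 45) = -5*(-20*(-21) + 45) = -5*(420 + 45) = -5*465 = -2325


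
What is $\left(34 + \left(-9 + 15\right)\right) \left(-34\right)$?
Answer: $-1360$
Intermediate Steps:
$\left(34 + \left(-9 + 15\right)\right) \left(-34\right) = \left(34 + 6\right) \left(-34\right) = 40 \left(-34\right) = -1360$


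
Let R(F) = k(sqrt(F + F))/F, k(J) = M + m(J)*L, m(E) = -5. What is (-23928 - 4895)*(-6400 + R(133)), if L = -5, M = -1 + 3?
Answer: 1291229441/7 ≈ 1.8446e+8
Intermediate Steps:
M = 2
k(J) = 27 (k(J) = 2 - 5*(-5) = 2 + 25 = 27)
R(F) = 27/F
(-23928 - 4895)*(-6400 + R(133)) = (-23928 - 4895)*(-6400 + 27/133) = -28823*(-6400 + 27*(1/133)) = -28823*(-6400 + 27/133) = -28823*(-851173/133) = 1291229441/7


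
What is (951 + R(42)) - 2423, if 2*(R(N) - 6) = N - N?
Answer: -1466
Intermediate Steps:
R(N) = 6 (R(N) = 6 + (N - N)/2 = 6 + (½)*0 = 6 + 0 = 6)
(951 + R(42)) - 2423 = (951 + 6) - 2423 = 957 - 2423 = -1466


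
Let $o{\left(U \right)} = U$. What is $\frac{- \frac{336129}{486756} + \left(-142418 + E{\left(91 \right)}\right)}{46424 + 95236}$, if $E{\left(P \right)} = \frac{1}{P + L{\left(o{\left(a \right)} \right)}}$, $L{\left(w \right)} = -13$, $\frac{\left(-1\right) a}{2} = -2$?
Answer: $- \frac{60080059777}{59760007632} \approx -1.0054$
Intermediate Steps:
$a = 4$ ($a = \left(-2\right) \left(-2\right) = 4$)
$E{\left(P \right)} = \frac{1}{-13 + P}$ ($E{\left(P \right)} = \frac{1}{P - 13} = \frac{1}{-13 + P}$)
$\frac{- \frac{336129}{486756} + \left(-142418 + E{\left(91 \right)}\right)}{46424 + 95236} = \frac{- \frac{336129}{486756} - \left(142418 - \frac{1}{-13 + 91}\right)}{46424 + 95236} = \frac{\left(-336129\right) \frac{1}{486756} - \left(142418 - \frac{1}{78}\right)}{141660} = \left(- \frac{112043}{162252} + \left(-142418 + \frac{1}{78}\right)\right) \frac{1}{141660} = \left(- \frac{112043}{162252} - \frac{11108603}{78}\right) \frac{1}{141660} = \left(- \frac{300400298885}{2109276}\right) \frac{1}{141660} = - \frac{60080059777}{59760007632}$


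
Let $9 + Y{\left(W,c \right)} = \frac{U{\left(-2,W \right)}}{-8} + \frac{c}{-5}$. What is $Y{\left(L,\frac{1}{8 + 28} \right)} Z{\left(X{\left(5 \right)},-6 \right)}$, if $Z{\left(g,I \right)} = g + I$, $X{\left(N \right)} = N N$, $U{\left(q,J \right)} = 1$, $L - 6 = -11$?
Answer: $- \frac{62453}{360} \approx -173.48$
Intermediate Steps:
$L = -5$ ($L = 6 - 11 = -5$)
$X{\left(N \right)} = N^{2}$
$Z{\left(g,I \right)} = I + g$
$Y{\left(W,c \right)} = - \frac{73}{8} - \frac{c}{5}$ ($Y{\left(W,c \right)} = -9 + \left(1 \frac{1}{-8} + \frac{c}{-5}\right) = -9 + \left(1 \left(- \frac{1}{8}\right) + c \left(- \frac{1}{5}\right)\right) = -9 - \left(\frac{1}{8} + \frac{c}{5}\right) = - \frac{73}{8} - \frac{c}{5}$)
$Y{\left(L,\frac{1}{8 + 28} \right)} Z{\left(X{\left(5 \right)},-6 \right)} = \left(- \frac{73}{8} - \frac{1}{5 \left(8 + 28\right)}\right) \left(-6 + 5^{2}\right) = \left(- \frac{73}{8} - \frac{1}{5 \cdot 36}\right) \left(-6 + 25\right) = \left(- \frac{73}{8} - \frac{1}{180}\right) 19 = \left(- \frac{3287}{360}\right) 19 = - \frac{62453}{360}$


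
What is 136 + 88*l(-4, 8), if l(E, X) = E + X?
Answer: 488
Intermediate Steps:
136 + 88*l(-4, 8) = 136 + 88*(-4 + 8) = 136 + 88*4 = 136 + 352 = 488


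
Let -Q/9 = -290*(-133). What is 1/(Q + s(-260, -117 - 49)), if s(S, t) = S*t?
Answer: -1/303970 ≈ -3.2898e-6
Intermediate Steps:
Q = -347130 (Q = -(-2610)*(-133) = -9*38570 = -347130)
1/(Q + s(-260, -117 - 49)) = 1/(-347130 - 260*(-117 - 49)) = 1/(-347130 - 260*(-166)) = 1/(-347130 + 43160) = 1/(-303970) = -1/303970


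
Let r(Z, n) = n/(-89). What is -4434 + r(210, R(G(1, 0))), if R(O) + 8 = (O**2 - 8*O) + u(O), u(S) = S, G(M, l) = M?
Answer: -394612/89 ≈ -4433.8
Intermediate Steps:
R(O) = -8 + O**2 - 7*O (R(O) = -8 + ((O**2 - 8*O) + O) = -8 + (O**2 - 7*O) = -8 + O**2 - 7*O)
r(Z, n) = -n/89 (r(Z, n) = n*(-1/89) = -n/89)
-4434 + r(210, R(G(1, 0))) = -4434 - (-8 + 1**2 - 7*1)/89 = -4434 - (-8 + 1 - 7)/89 = -4434 - 1/89*(-14) = -4434 + 14/89 = -394612/89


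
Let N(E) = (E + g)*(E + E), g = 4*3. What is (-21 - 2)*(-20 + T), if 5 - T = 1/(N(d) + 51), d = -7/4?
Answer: 41929/121 ≈ 346.52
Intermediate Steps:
g = 12
d = -7/4 (d = -7*¼ = -7/4 ≈ -1.7500)
N(E) = 2*E*(12 + E) (N(E) = (E + 12)*(E + E) = (12 + E)*(2*E) = 2*E*(12 + E))
T = 597/121 (T = 5 - 1/(2*(-7/4)*(12 - 7/4) + 51) = 5 - 1/(2*(-7/4)*(41/4) + 51) = 5 - 1/(-287/8 + 51) = 5 - 1/121/8 = 5 - 1*8/121 = 5 - 8/121 = 597/121 ≈ 4.9339)
(-21 - 2)*(-20 + T) = (-21 - 2)*(-20 + 597/121) = -23*(-1823/121) = 41929/121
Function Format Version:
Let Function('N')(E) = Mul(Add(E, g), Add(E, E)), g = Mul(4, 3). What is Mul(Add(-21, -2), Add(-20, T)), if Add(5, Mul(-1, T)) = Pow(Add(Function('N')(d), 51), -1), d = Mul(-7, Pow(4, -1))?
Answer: Rational(41929, 121) ≈ 346.52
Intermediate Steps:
g = 12
d = Rational(-7, 4) (d = Mul(-7, Rational(1, 4)) = Rational(-7, 4) ≈ -1.7500)
Function('N')(E) = Mul(2, E, Add(12, E)) (Function('N')(E) = Mul(Add(E, 12), Add(E, E)) = Mul(Add(12, E), Mul(2, E)) = Mul(2, E, Add(12, E)))
T = Rational(597, 121) (T = Add(5, Mul(-1, Pow(Add(Mul(2, Rational(-7, 4), Add(12, Rational(-7, 4))), 51), -1))) = Add(5, Mul(-1, Pow(Add(Mul(2, Rational(-7, 4), Rational(41, 4)), 51), -1))) = Add(5, Mul(-1, Pow(Add(Rational(-287, 8), 51), -1))) = Add(5, Mul(-1, Pow(Rational(121, 8), -1))) = Add(5, Mul(-1, Rational(8, 121))) = Add(5, Rational(-8, 121)) = Rational(597, 121) ≈ 4.9339)
Mul(Add(-21, -2), Add(-20, T)) = Mul(Add(-21, -2), Add(-20, Rational(597, 121))) = Mul(-23, Rational(-1823, 121)) = Rational(41929, 121)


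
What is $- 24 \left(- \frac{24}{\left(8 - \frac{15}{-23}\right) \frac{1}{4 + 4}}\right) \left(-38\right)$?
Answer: $- \frac{4027392}{199} \approx -20238.0$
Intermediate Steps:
$- 24 \left(- \frac{24}{\left(8 - \frac{15}{-23}\right) \frac{1}{4 + 4}}\right) \left(-38\right) = - 24 \left(- \frac{24}{\left(8 - - \frac{15}{23}\right) \frac{1}{8}}\right) \left(-38\right) = - 24 \left(- \frac{24}{\left(8 + \frac{15}{23}\right) \frac{1}{8}}\right) \left(-38\right) = - 24 \left(- \frac{24}{\frac{199}{23} \cdot \frac{1}{8}}\right) \left(-38\right) = - 24 \left(- \frac{24}{\frac{199}{184}}\right) \left(-38\right) = - 24 \left(\left(-24\right) \frac{184}{199}\right) \left(-38\right) = \left(-24\right) \left(- \frac{4416}{199}\right) \left(-38\right) = \frac{105984}{199} \left(-38\right) = - \frac{4027392}{199}$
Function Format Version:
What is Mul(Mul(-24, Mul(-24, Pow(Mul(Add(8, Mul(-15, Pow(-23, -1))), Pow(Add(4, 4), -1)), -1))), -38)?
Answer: Rational(-4027392, 199) ≈ -20238.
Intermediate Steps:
Mul(Mul(-24, Mul(-24, Pow(Mul(Add(8, Mul(-15, Pow(-23, -1))), Pow(Add(4, 4), -1)), -1))), -38) = Mul(Mul(-24, Mul(-24, Pow(Mul(Add(8, Mul(-15, Rational(-1, 23))), Pow(8, -1)), -1))), -38) = Mul(Mul(-24, Mul(-24, Pow(Mul(Add(8, Rational(15, 23)), Rational(1, 8)), -1))), -38) = Mul(Mul(-24, Mul(-24, Pow(Mul(Rational(199, 23), Rational(1, 8)), -1))), -38) = Mul(Mul(-24, Mul(-24, Pow(Rational(199, 184), -1))), -38) = Mul(Mul(-24, Mul(-24, Rational(184, 199))), -38) = Mul(Mul(-24, Rational(-4416, 199)), -38) = Mul(Rational(105984, 199), -38) = Rational(-4027392, 199)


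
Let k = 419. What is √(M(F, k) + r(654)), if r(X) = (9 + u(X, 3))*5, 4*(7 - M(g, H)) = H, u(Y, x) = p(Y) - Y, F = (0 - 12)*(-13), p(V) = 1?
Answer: I*√13271/2 ≈ 57.6*I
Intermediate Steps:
F = 156 (F = -12*(-13) = 156)
u(Y, x) = 1 - Y
M(g, H) = 7 - H/4
r(X) = 50 - 5*X (r(X) = (9 + (1 - X))*5 = (10 - X)*5 = 50 - 5*X)
√(M(F, k) + r(654)) = √((7 - ¼*419) + (50 - 5*654)) = √((7 - 419/4) + (50 - 3270)) = √(-391/4 - 3220) = √(-13271/4) = I*√13271/2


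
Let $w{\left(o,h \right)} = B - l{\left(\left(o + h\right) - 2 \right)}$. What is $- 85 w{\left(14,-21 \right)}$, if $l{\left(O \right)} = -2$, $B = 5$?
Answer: $-595$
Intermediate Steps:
$w{\left(o,h \right)} = 7$ ($w{\left(o,h \right)} = 5 - -2 = 5 + 2 = 7$)
$- 85 w{\left(14,-21 \right)} = \left(-85\right) 7 = -595$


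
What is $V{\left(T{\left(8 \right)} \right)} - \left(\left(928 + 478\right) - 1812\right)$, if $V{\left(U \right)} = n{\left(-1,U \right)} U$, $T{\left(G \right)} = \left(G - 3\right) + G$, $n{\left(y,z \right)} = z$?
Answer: $575$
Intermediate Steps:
$T{\left(G \right)} = -3 + 2 G$ ($T{\left(G \right)} = \left(-3 + G\right) + G = -3 + 2 G$)
$V{\left(U \right)} = U^{2}$ ($V{\left(U \right)} = U U = U^{2}$)
$V{\left(T{\left(8 \right)} \right)} - \left(\left(928 + 478\right) - 1812\right) = \left(-3 + 2 \cdot 8\right)^{2} - \left(\left(928 + 478\right) - 1812\right) = \left(-3 + 16\right)^{2} - \left(1406 - 1812\right) = 13^{2} - -406 = 169 + 406 = 575$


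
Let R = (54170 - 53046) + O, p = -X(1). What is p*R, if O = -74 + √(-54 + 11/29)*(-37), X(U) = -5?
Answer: 5250 - 185*I*√45095/29 ≈ 5250.0 - 1354.7*I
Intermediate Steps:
p = 5 (p = -1*(-5) = 5)
O = -74 - 37*I*√45095/29 (O = -74 + √(-54 + 11*(1/29))*(-37) = -74 + √(-54 + 11/29)*(-37) = -74 + √(-1555/29)*(-37) = -74 + (I*√45095/29)*(-37) = -74 - 37*I*√45095/29 ≈ -74.0 - 270.94*I)
R = 1050 - 37*I*√45095/29 (R = (54170 - 53046) + (-74 - 37*I*√45095/29) = 1124 + (-74 - 37*I*√45095/29) = 1050 - 37*I*√45095/29 ≈ 1050.0 - 270.94*I)
p*R = 5*(1050 - 37*I*√45095/29) = 5250 - 185*I*√45095/29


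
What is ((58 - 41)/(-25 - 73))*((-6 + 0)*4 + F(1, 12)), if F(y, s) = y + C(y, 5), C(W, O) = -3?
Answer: 221/49 ≈ 4.5102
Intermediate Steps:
F(y, s) = -3 + y (F(y, s) = y - 3 = -3 + y)
((58 - 41)/(-25 - 73))*((-6 + 0)*4 + F(1, 12)) = ((58 - 41)/(-25 - 73))*((-6 + 0)*4 + (-3 + 1)) = (17/(-98))*(-6*4 - 2) = (17*(-1/98))*(-24 - 2) = -17/98*(-26) = 221/49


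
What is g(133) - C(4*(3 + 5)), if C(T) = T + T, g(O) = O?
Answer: 69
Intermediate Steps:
C(T) = 2*T
g(133) - C(4*(3 + 5)) = 133 - 2*4*(3 + 5) = 133 - 2*4*8 = 133 - 2*32 = 133 - 1*64 = 133 - 64 = 69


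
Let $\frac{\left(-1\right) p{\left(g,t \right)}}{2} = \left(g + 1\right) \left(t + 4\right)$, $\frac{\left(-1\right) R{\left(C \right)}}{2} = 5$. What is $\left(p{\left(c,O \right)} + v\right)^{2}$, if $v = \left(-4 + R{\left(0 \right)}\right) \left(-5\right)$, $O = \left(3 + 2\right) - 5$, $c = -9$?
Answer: $17956$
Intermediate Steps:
$R{\left(C \right)} = -10$ ($R{\left(C \right)} = \left(-2\right) 5 = -10$)
$O = 0$ ($O = 5 - 5 = 0$)
$p{\left(g,t \right)} = - 2 \left(1 + g\right) \left(4 + t\right)$ ($p{\left(g,t \right)} = - 2 \left(g + 1\right) \left(t + 4\right) = - 2 \left(1 + g\right) \left(4 + t\right)$)
$v = 70$ ($v = \left(-4 - 10\right) \left(-5\right) = \left(-14\right) \left(-5\right) = 70$)
$\left(p{\left(c,O \right)} + v\right)^{2} = \left(\left(-8 - -72 - 0 - \left(-18\right) 0\right) + 70\right)^{2} = \left(\left(-8 + 72 + 0 + 0\right) + 70\right)^{2} = \left(64 + 70\right)^{2} = 134^{2} = 17956$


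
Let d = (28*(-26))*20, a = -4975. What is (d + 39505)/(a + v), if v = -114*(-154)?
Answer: 24945/12581 ≈ 1.9828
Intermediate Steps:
v = 17556
d = -14560 (d = -728*20 = -14560)
(d + 39505)/(a + v) = (-14560 + 39505)/(-4975 + 17556) = 24945/12581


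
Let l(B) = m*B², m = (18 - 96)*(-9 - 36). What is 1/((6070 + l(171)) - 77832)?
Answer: 1/102564148 ≈ 9.7500e-9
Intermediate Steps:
m = 3510 (m = -78*(-45) = 3510)
l(B) = 3510*B²
1/((6070 + l(171)) - 77832) = 1/((6070 + 3510*171²) - 77832) = 1/((6070 + 3510*29241) - 77832) = 1/((6070 + 102635910) - 77832) = 1/(102641980 - 77832) = 1/102564148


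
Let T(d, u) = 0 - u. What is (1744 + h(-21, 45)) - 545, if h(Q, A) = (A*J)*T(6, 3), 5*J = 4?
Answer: 1091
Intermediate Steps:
T(d, u) = -u
J = 4/5 (J = (1/5)*4 = 4/5 ≈ 0.80000)
h(Q, A) = -12*A/5 (h(Q, A) = (A*(4/5))*(-1*3) = (4*A/5)*(-3) = -12*A/5)
(1744 + h(-21, 45)) - 545 = (1744 - 12/5*45) - 545 = (1744 - 108) - 545 = 1636 - 545 = 1091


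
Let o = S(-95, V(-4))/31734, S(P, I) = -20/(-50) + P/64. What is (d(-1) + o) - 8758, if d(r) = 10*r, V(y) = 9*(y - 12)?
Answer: -89037988187/10154880 ≈ -8768.0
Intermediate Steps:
V(y) = -108 + 9*y (V(y) = 9*(-12 + y) = -108 + 9*y)
S(P, I) = 2/5 + P/64 (S(P, I) = -20*(-1/50) + P*(1/64) = 2/5 + P/64)
o = -347/10154880 (o = (2/5 + (1/64)*(-95))/31734 = (2/5 - 95/64)*(1/31734) = -347/320*1/31734 = -347/10154880 ≈ -3.4171e-5)
(d(-1) + o) - 8758 = (10*(-1) - 347/10154880) - 8758 = (-10 - 347/10154880) - 8758 = -101549147/10154880 - 8758 = -89037988187/10154880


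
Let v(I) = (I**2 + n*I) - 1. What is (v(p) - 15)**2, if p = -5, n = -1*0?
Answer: 81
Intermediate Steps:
n = 0
v(I) = -1 + I**2 (v(I) = (I**2 + 0*I) - 1 = (I**2 + 0) - 1 = I**2 - 1 = -1 + I**2)
(v(p) - 15)**2 = ((-1 + (-5)**2) - 15)**2 = ((-1 + 25) - 15)**2 = (24 - 15)**2 = 9**2 = 81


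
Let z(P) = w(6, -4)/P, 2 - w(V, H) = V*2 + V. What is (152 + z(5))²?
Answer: 553536/25 ≈ 22141.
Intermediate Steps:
w(V, H) = 2 - 3*V (w(V, H) = 2 - (V*2 + V) = 2 - (2*V + V) = 2 - 3*V)
z(P) = -16/P (z(P) = (2 - 3*6)/P = (2 - 18)/P = -16/P)
(152 + z(5))² = (152 - 16/5)² = (744/5)² = 553536/25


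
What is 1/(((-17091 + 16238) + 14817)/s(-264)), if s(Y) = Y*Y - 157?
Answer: 69539/13964 ≈ 4.9799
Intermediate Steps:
s(Y) = -157 + Y**2 (s(Y) = Y**2 - 157 = -157 + Y**2)
1/(((-17091 + 16238) + 14817)/s(-264)) = 1/(((-17091 + 16238) + 14817)/(-157 + (-264)**2)) = 1/((-853 + 14817)/(-157 + 69696)) = 1/(13964/69539) = 69539/13964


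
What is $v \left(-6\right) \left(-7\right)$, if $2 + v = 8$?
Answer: $252$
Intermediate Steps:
$v = 6$ ($v = -2 + 8 = 6$)
$v \left(-6\right) \left(-7\right) = 6 \left(-6\right) \left(-7\right) = \left(-36\right) \left(-7\right) = 252$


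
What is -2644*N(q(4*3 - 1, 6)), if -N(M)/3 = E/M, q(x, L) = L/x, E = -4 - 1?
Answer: -72710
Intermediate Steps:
E = -5
N(M) = 15/M (N(M) = -(-15)/M = 15/M)
-2644*N(q(4*3 - 1, 6)) = -39660/(6/(4*3 - 1)) = -39660/(6/(12 - 1)) = -39660/(6/11) = -39660/(6*(1/11)) = -39660/6/11 = -39660*11/6 = -2644*55/2 = -72710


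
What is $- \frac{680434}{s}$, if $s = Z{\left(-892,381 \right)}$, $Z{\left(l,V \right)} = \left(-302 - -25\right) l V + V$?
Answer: $- \frac{680434}{94139385} \approx -0.0072279$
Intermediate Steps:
$Z{\left(l,V \right)} = V - 277 V l$ ($Z{\left(l,V \right)} = \left(-302 + 25\right) l V + V = - 277 l V + V = - 277 V l + V = V - 277 V l$)
$s = 94139385$ ($s = 381 \left(1 - -247084\right) = 381 \left(1 + 247084\right) = 381 \cdot 247085 = 94139385$)
$- \frac{680434}{s} = - \frac{680434}{94139385}$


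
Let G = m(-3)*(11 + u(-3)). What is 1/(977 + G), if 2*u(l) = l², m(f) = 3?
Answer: 2/2047 ≈ 0.00097704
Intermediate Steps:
u(l) = l²/2
G = 93/2 (G = 3*(11 + (½)*(-3)²) = 3*(11 + (½)*9) = 3*(11 + 9/2) = 3*(31/2) = 93/2 ≈ 46.500)
1/(977 + G) = 1/(977 + 93/2) = 1/(2047/2) = 2/2047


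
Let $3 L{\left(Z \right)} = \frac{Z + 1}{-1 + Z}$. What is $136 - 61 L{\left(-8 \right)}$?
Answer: $\frac{3245}{27} \approx 120.19$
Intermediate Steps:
$L{\left(Z \right)} = \frac{1 + Z}{3 \left(-1 + Z\right)}$ ($L{\left(Z \right)} = \frac{\left(Z + 1\right) \frac{1}{-1 + Z}}{3} = \frac{\left(1 + Z\right) \frac{1}{-1 + Z}}{3} = \frac{\frac{1}{-1 + Z} \left(1 + Z\right)}{3} = \frac{1 + Z}{3 \left(-1 + Z\right)}$)
$136 - 61 L{\left(-8 \right)} = 136 - 61 \frac{1 - 8}{3 \left(-1 - 8\right)} = 136 - 61 \cdot \frac{1}{3} \frac{1}{-9} \left(-7\right) = 136 - 61 \cdot \frac{1}{3} \left(- \frac{1}{9}\right) \left(-7\right) = 136 - \frac{427}{27} = \frac{3245}{27}$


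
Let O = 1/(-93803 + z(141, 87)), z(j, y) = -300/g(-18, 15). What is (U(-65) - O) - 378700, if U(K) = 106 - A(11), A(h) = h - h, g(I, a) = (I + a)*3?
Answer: -106501899543/281309 ≈ -3.7859e+5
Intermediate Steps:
g(I, a) = 3*I + 3*a
A(h) = 0
z(j, y) = 100/3 (z(j, y) = -300/(3*(-18) + 3*15) = -300/(-54 + 45) = -300/(-9) = -300*(-⅑) = 100/3)
O = -3/281309 (O = 1/(-93803 + 100/3) = 1/(-281309/3) = -3/281309 ≈ -1.0664e-5)
U(K) = 106 (U(K) = 106 - 1*0 = 106 + 0 = 106)
(U(-65) - O) - 378700 = (106 - 1*(-3/281309)) - 378700 = (106 + 3/281309) - 378700 = 29818757/281309 - 378700 = -106501899543/281309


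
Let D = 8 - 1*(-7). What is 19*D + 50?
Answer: 335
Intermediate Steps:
D = 15 (D = 8 + 7 = 15)
19*D + 50 = 19*15 + 50 = 285 + 50 = 335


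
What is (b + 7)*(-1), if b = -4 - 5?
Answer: 2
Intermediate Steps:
b = -9
(b + 7)*(-1) = (-9 + 7)*(-1) = -2*(-1) = 2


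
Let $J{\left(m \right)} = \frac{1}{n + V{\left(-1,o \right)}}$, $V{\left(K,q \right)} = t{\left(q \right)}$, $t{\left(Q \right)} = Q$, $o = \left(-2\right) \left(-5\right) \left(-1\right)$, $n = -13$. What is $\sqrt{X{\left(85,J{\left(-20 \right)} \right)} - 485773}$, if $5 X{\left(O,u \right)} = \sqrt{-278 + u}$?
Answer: $\frac{\sqrt{-6424347925 + 115 i \sqrt{147085}}}{115} \approx 0.0023924 + 696.97 i$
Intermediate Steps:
$o = -10$ ($o = 10 \left(-1\right) = -10$)
$V{\left(K,q \right)} = q$
$J{\left(m \right)} = - \frac{1}{23}$ ($J{\left(m \right)} = \frac{1}{-13 - 10} = \frac{1}{-23} = - \frac{1}{23}$)
$X{\left(O,u \right)} = \frac{\sqrt{-278 + u}}{5}$
$\sqrt{X{\left(85,J{\left(-20 \right)} \right)} - 485773} = \sqrt{\frac{\sqrt{-278 - \frac{1}{23}}}{5} - 485773} = \sqrt{\frac{\sqrt{- \frac{6395}{23}}}{5} - 485773} = \sqrt{\frac{\frac{1}{23} i \sqrt{147085}}{5} - 485773} = \sqrt{\frac{i \sqrt{147085}}{115} - 485773} = \sqrt{-485773 + \frac{i \sqrt{147085}}{115}}$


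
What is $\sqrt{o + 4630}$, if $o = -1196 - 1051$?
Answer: $\sqrt{2383} \approx 48.816$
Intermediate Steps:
$o = -2247$ ($o = -1196 - 1051 = -2247$)
$\sqrt{o + 4630} = \sqrt{-2247 + 4630} = \sqrt{2383}$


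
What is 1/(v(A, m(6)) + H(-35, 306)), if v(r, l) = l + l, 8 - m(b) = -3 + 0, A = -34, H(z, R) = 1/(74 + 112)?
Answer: 186/4093 ≈ 0.045443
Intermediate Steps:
H(z, R) = 1/186
m(b) = 11 (m(b) = 8 - (-3 + 0) = 8 - 1*(-3) = 8 + 3 = 11)
v(r, l) = 2*l
1/(v(A, m(6)) + H(-35, 306)) = 1/(2*11 + 1/186) = 1/(22 + 1/186) = 1/(4093/186) = 186/4093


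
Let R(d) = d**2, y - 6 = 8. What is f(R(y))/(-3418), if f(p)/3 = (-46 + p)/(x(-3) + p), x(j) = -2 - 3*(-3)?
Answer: -225/346927 ≈ -0.00064855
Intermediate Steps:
y = 14 (y = 6 + 8 = 14)
x(j) = 7 (x(j) = -2 + 9 = 7)
f(p) = 3*(-46 + p)/(7 + p) (f(p) = 3*((-46 + p)/(7 + p)) = 3*(-46 + p)/(7 + p))
f(R(y))/(-3418) = (3*(-46 + 14**2)/(7 + 14**2))/(-3418) = (3*(-46 + 196)/(7 + 196))*(-1/3418) = (3*150/203)*(-1/3418) = (3*(1/203)*150)*(-1/3418) = (450/203)*(-1/3418) = -225/346927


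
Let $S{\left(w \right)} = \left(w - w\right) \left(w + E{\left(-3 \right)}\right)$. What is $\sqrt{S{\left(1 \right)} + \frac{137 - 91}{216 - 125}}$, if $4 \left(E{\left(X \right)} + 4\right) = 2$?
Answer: $\frac{\sqrt{4186}}{91} \approx 0.71098$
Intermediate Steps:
$E{\left(X \right)} = - \frac{7}{2}$ ($E{\left(X \right)} = -4 + \frac{1}{4} \cdot 2 = -4 + \frac{1}{2} = - \frac{7}{2}$)
$S{\left(w \right)} = 0$ ($S{\left(w \right)} = \left(w - w\right) \left(w - \frac{7}{2}\right) = 0 \left(- \frac{7}{2} + w\right) = 0$)
$\sqrt{S{\left(1 \right)} + \frac{137 - 91}{216 - 125}} = \sqrt{0 + \frac{137 - 91}{216 - 125}} = \sqrt{0 + \frac{46}{91}} = \sqrt{\frac{46}{91}} = \frac{\sqrt{4186}}{91}$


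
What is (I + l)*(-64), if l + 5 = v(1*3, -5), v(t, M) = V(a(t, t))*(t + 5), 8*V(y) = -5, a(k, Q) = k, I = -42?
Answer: 3328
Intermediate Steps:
V(y) = -5/8 (V(y) = (1/8)*(-5) = -5/8)
v(t, M) = -25/8 - 5*t/8 (v(t, M) = -5*(t + 5)/8 = -5*(5 + t)/8 = -25/8 - 5*t/8)
l = -10 (l = -5 + (-25/8 - 5*3/8) = -5 + (-25/8 - 5/8*3) = -5 + (-25/8 - 15/8) = -5 - 5 = -10)
(I + l)*(-64) = (-42 - 10)*(-64) = -52*(-64) = 3328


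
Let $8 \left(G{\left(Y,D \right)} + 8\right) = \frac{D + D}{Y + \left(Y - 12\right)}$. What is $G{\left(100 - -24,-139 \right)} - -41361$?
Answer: $\frac{39037093}{944} \approx 41353.0$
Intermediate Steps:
$G{\left(Y,D \right)} = -8 + \frac{D}{4 \left(-12 + 2 Y\right)}$ ($G{\left(Y,D \right)} = -8 + \frac{\left(D + D\right) \frac{1}{Y + \left(Y - 12\right)}}{8} = -8 + \frac{2 D \frac{1}{Y + \left(-12 + Y\right)}}{8} = -8 + \frac{2 D \frac{1}{-12 + 2 Y}}{8} = -8 + \frac{D}{4 \left(-12 + 2 Y\right)}$)
$G{\left(100 - -24,-139 \right)} - -41361 = \frac{384 - 139 - 64 \left(100 - -24\right)}{8 \left(-6 + \left(100 - -24\right)\right)} - -41361 = \frac{384 - 139 - 64 \left(100 + 24\right)}{8 \left(-6 + \left(100 + 24\right)\right)} + 41361 = \frac{384 - 139 - 7936}{8 \left(-6 + 124\right)} + 41361 = \frac{384 - 139 - 7936}{8 \cdot 118} + 41361 = \frac{1}{8} \cdot \frac{1}{118} \left(-7691\right) + 41361 = - \frac{7691}{944} + 41361 = \frac{39037093}{944}$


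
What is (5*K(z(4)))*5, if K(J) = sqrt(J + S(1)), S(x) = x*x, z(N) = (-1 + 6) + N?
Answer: 25*sqrt(10) ≈ 79.057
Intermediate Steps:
z(N) = 5 + N
S(x) = x**2
K(J) = sqrt(1 + J) (K(J) = sqrt(J + 1**2) = sqrt(J + 1) = sqrt(1 + J))
(5*K(z(4)))*5 = (5*sqrt(1 + (5 + 4)))*5 = (5*sqrt(1 + 9))*5 = (5*sqrt(10))*5 = 25*sqrt(10)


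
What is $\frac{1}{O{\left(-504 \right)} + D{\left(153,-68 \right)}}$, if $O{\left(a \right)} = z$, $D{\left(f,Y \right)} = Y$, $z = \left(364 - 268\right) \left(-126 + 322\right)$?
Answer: $\frac{1}{18748} \approx 5.3339 \cdot 10^{-5}$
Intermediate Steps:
$z = 18816$ ($z = 96 \cdot 196 = 18816$)
$O{\left(a \right)} = 18816$
$\frac{1}{O{\left(-504 \right)} + D{\left(153,-68 \right)}} = \frac{1}{18816 - 68} = \frac{1}{18748}$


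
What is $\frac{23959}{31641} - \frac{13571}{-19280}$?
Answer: $\frac{891329531}{610038480} \approx 1.4611$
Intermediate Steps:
$\frac{23959}{31641} - \frac{13571}{-19280} = 23959 \cdot \frac{1}{31641} - - \frac{13571}{19280} = \frac{23959}{31641} + \frac{13571}{19280} = \frac{891329531}{610038480}$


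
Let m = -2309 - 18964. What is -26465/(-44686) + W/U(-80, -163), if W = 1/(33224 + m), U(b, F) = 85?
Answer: 26884117961/45393602810 ≈ 0.59225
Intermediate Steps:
m = -21273
W = 1/11951 (W = 1/(33224 - 21273) = 1/11951 ≈ 8.3675e-5)
-26465/(-44686) + W/U(-80, -163) = -26465/(-44686) + (1/11951)/85 = -26465*(-1/44686) + (1/11951)*(1/85) = 26465/44686 + 1/1015835 = 26884117961/45393602810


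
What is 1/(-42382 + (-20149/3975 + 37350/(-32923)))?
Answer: -130868925/5547298611127 ≈ -2.3591e-5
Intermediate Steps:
1/(-42382 + (-20149/3975 + 37350/(-32923))) = 1/(-42382 + (-20149*1/3975 + 37350*(-1/32923))) = 1/(-42382 + (-20149/3975 - 37350/32923)) = 1/(-42382 - 811831777/130868925) = 1/(-5547298611127/130868925) = -130868925/5547298611127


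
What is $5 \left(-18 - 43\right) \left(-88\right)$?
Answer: $26840$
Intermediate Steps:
$5 \left(-18 - 43\right) \left(-88\right) = 5 \left(-61\right) \left(-88\right) = \left(-305\right) \left(-88\right) = 26840$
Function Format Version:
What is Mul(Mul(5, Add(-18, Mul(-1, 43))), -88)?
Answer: 26840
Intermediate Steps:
Mul(Mul(5, Add(-18, Mul(-1, 43))), -88) = Mul(Mul(5, Add(-18, -43)), -88) = Mul(Mul(5, -61), -88) = Mul(-305, -88) = 26840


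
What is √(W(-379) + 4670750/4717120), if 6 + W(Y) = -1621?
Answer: I*√22612940145218/117928 ≈ 40.324*I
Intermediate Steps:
W(Y) = -1627 (W(Y) = -6 - 1621 = -1627)
√(W(-379) + 4670750/4717120) = √(-1627 + 4670750/4717120) = √(-1627 + 4670750*(1/4717120)) = √(-1627 + 467075/471712) = √(-767008349/471712) = I*√22612940145218/117928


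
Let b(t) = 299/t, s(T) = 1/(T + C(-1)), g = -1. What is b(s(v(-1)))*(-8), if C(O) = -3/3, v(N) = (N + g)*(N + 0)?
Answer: -2392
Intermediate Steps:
v(N) = N*(-1 + N) (v(N) = (N - 1)*(N + 0) = (-1 + N)*N = N*(-1 + N))
C(O) = -1 (C(O) = -3*⅓ = -1)
s(T) = 1/(-1 + T) (s(T) = 1/(T - 1) = 1/(-1 + T))
b(s(v(-1)))*(-8) = (299/(1/(-1 - (-1 - 1))))*(-8) = (299/(1/(-1 - 1*(-2))))*(-8) = (299/(1/(-1 + 2)))*(-8) = (299/(1/1))*(-8) = (299/1)*(-8) = (299*1)*(-8) = 299*(-8) = -2392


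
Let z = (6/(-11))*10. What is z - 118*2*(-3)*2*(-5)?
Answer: -77940/11 ≈ -7085.5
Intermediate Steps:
z = -60/11 (z = (6*(-1/11))*10 = -6/11*10 = -60/11 ≈ -5.4545)
z - 118*2*(-3)*2*(-5) = -60/11 - 118*2*(-3)*2*(-5) = -60/11 - (-708)*(-10) = -60/11 - 118*60 = -60/11 - 7080 = -77940/11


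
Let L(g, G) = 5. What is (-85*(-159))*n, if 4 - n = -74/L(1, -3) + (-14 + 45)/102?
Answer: 499949/2 ≈ 2.4997e+5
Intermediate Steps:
n = 9433/510 (n = 4 - (-74/5 + (-14 + 45)/102) = 4 - (-74*⅕ + 31*(1/102)) = 4 - (-74/5 + 31/102) = 4 - 1*(-7393/510) = 4 + 7393/510 = 9433/510 ≈ 18.496)
(-85*(-159))*n = -85*(-159)*(9433/510) = 13515*(9433/510) = 499949/2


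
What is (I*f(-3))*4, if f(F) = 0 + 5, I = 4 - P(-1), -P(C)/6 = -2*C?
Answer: 320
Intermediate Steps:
P(C) = 12*C (P(C) = -(-12)*C = 12*C)
I = 16 (I = 4 - 12*(-1) = 4 - 1*(-12) = 4 + 12 = 16)
f(F) = 5
(I*f(-3))*4 = (16*5)*4 = 80*4 = 320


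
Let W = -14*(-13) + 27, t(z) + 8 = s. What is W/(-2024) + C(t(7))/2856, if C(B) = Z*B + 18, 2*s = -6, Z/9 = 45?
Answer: -1067/644 ≈ -1.6568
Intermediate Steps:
Z = 405 (Z = 9*45 = 405)
s = -3 (s = (1/2)*(-6) = -3)
t(z) = -11 (t(z) = -8 - 3 = -11)
W = 209 (W = 182 + 27 = 209)
C(B) = 18 + 405*B (C(B) = 405*B + 18 = 18 + 405*B)
W/(-2024) + C(t(7))/2856 = 209/(-2024) + (18 + 405*(-11))/2856 = 209*(-1/2024) + (18 - 4455)*(1/2856) = -19/184 - 4437*1/2856 = -19/184 - 87/56 = -1067/644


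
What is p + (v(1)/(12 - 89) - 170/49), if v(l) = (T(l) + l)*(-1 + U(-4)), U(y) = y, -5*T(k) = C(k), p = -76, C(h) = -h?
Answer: -42792/539 ≈ -79.391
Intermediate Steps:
T(k) = k/5 (T(k) = -(-1)*k/5 = k/5)
v(l) = -6*l (v(l) = (l/5 + l)*(-1 - 4) = (6*l/5)*(-5) = -6*l)
p + (v(1)/(12 - 89) - 170/49) = -76 + ((-6*1)/(12 - 89) - 170/49) = -76 + (-6/(-77) - 170*1/49) = -76 + (-6*(-1/77) - 170/49) = -76 + (6/77 - 170/49) = -76 - 1828/539 = -42792/539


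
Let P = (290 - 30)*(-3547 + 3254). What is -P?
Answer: 76180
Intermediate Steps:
P = -76180 (P = 260*(-293) = -76180)
-P = -1*(-76180) = 76180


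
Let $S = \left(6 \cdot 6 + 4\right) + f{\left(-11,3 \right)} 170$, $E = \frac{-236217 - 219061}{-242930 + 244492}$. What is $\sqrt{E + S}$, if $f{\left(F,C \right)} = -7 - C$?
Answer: $\frac{i \sqrt{1190321319}}{781} \approx 44.175 i$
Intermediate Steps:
$E = - \frac{227639}{781}$ ($E = - \frac{455278}{1562} = \left(-455278\right) \frac{1}{1562} = - \frac{227639}{781} \approx -291.47$)
$S = -1660$ ($S = \left(6 \cdot 6 + 4\right) + \left(-7 - 3\right) 170 = \left(36 + 4\right) + \left(-7 - 3\right) 170 = 40 - 1700 = -1660$)
$\sqrt{E + S} = \sqrt{- \frac{227639}{781} - 1660} = \sqrt{- \frac{1524099}{781}} = \frac{i \sqrt{1190321319}}{781}$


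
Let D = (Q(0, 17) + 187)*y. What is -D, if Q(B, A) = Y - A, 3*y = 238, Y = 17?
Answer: -44506/3 ≈ -14835.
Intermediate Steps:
y = 238/3 (y = (⅓)*238 = 238/3 ≈ 79.333)
Q(B, A) = 17 - A
D = 44506/3 (D = ((17 - 1*17) + 187)*(238/3) = ((17 - 17) + 187)*(238/3) = (0 + 187)*(238/3) = 187*(238/3) = 44506/3 ≈ 14835.)
-D = -1*44506/3 = -44506/3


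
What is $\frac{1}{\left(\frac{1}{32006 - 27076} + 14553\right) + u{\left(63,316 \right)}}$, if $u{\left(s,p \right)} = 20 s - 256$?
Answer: $\frac{4930}{76696011} \approx 6.428 \cdot 10^{-5}$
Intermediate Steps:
$u{\left(s,p \right)} = -256 + 20 s$
$\frac{1}{\left(\frac{1}{32006 - 27076} + 14553\right) + u{\left(63,316 \right)}} = \frac{1}{\left(\frac{1}{32006 - 27076} + 14553\right) + \left(-256 + 20 \cdot 63\right)} = \frac{1}{\left(\frac{1}{4930} + 14553\right) + \left(-256 + 1260\right)} = \frac{1}{\left(\frac{1}{4930} + 14553\right) + 1004} = \frac{1}{\frac{71746291}{4930} + 1004} = \frac{1}{\frac{76696011}{4930}} = \frac{4930}{76696011}$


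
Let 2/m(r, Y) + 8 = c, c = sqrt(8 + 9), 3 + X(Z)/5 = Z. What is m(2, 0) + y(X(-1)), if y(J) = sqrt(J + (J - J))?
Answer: -16/47 - 2*sqrt(17)/47 + 2*I*sqrt(5) ≈ -0.51588 + 4.4721*I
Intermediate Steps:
X(Z) = -15 + 5*Z
c = sqrt(17) ≈ 4.1231
m(r, Y) = 2/(-8 + sqrt(17))
y(J) = sqrt(J) (y(J) = sqrt(J + 0) = sqrt(J))
m(2, 0) + y(X(-1)) = (-16/47 - 2*sqrt(17)/47) + sqrt(-15 + 5*(-1)) = (-16/47 - 2*sqrt(17)/47) + sqrt(-15 - 5) = (-16/47 - 2*sqrt(17)/47) + sqrt(-20) = (-16/47 - 2*sqrt(17)/47) + 2*I*sqrt(5) = -16/47 - 2*sqrt(17)/47 + 2*I*sqrt(5)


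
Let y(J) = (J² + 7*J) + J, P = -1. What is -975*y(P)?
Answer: 6825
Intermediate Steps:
y(J) = J² + 8*J
-975*y(P) = -(-975)*(8 - 1) = -(-975)*7 = -975*(-7) = 6825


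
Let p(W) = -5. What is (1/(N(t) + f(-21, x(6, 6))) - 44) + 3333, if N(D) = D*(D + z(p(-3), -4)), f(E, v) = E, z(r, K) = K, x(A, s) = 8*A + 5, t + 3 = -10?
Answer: 657801/200 ≈ 3289.0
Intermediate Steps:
t = -13 (t = -3 - 10 = -13)
x(A, s) = 5 + 8*A
N(D) = D*(-4 + D) (N(D) = D*(D - 4) = D*(-4 + D))
(1/(N(t) + f(-21, x(6, 6))) - 44) + 3333 = (1/(-13*(-4 - 13) - 21) - 44) + 3333 = (1/(-13*(-17) - 21) - 44) + 3333 = (1/(221 - 21) - 44) + 3333 = (1/200 - 44) + 3333 = -8799/200 + 3333 = 657801/200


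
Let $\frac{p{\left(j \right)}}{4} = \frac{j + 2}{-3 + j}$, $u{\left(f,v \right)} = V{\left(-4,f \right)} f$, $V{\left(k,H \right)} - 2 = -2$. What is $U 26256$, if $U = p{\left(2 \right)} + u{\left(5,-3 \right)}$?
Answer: $-420096$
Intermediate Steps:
$V{\left(k,H \right)} = 0$ ($V{\left(k,H \right)} = 2 - 2 = 0$)
$u{\left(f,v \right)} = 0$ ($u{\left(f,v \right)} = 0 f = 0$)
$p{\left(j \right)} = \frac{4 \left(2 + j\right)}{-3 + j}$ ($p{\left(j \right)} = 4 \frac{j + 2}{-3 + j} = 4 \frac{2 + j}{-3 + j} = \frac{4 \left(2 + j\right)}{-3 + j}$)
$U = -16$ ($U = \frac{4 \left(2 + 2\right)}{-3 + 2} + 0 = 4 \frac{1}{-1} \cdot 4 + 0 = 4 \left(-1\right) 4 + 0 = -16 + 0 = -16$)
$U 26256 = \left(-16\right) 26256 = -420096$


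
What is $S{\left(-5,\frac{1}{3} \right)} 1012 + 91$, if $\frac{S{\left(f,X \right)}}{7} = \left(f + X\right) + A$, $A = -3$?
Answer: $- \frac{162659}{3} \approx -54220.0$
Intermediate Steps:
$S{\left(f,X \right)} = -21 + 7 X + 7 f$ ($S{\left(f,X \right)} = 7 \left(\left(f + X\right) - 3\right) = 7 \left(\left(X + f\right) - 3\right) = 7 \left(-3 + X + f\right) = -21 + 7 X + 7 f$)
$S{\left(-5,\frac{1}{3} \right)} 1012 + 91 = \left(-21 + \frac{7}{3} + 7 \left(-5\right)\right) 1012 + 91 = \left(-21 + 7 \cdot \frac{1}{3} - 35\right) 1012 + 91 = \left(-21 + \frac{7}{3} - 35\right) 1012 + 91 = \left(- \frac{161}{3}\right) 1012 + 91 = - \frac{162932}{3} + 91 = - \frac{162659}{3}$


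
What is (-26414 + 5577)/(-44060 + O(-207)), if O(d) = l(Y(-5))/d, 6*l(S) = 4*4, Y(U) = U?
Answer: 12939777/27361268 ≈ 0.47292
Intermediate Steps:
l(S) = 8/3 (l(S) = (4*4)/6 = (⅙)*16 = 8/3)
O(d) = 8/(3*d)
(-26414 + 5577)/(-44060 + O(-207)) = (-26414 + 5577)/(-44060 + (8/3)/(-207)) = -20837/(-44060 + (8/3)*(-1/207)) = -20837/(-44060 - 8/621) = -20837/(-27361268/621) = -20837*(-621/27361268) = 12939777/27361268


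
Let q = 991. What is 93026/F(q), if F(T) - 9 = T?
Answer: 46513/500 ≈ 93.026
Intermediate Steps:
F(T) = 9 + T
93026/F(q) = 93026/(9 + 991) = 93026/1000 = 93026*(1/1000) = 46513/500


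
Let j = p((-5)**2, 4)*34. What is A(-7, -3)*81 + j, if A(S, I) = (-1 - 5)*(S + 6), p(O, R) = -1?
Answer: 452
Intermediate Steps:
j = -34 (j = -1*34 = -34)
A(S, I) = -36 - 6*S (A(S, I) = -6*(6 + S) = -36 - 6*S)
A(-7, -3)*81 + j = (-36 - 6*(-7))*81 - 34 = (-36 + 42)*81 - 34 = 6*81 - 34 = 486 - 34 = 452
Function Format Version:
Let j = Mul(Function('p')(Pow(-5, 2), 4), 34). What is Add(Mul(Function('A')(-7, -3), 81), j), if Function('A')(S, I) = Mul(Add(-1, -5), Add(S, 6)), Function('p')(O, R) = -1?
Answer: 452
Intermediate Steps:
j = -34 (j = Mul(-1, 34) = -34)
Function('A')(S, I) = Add(-36, Mul(-6, S)) (Function('A')(S, I) = Mul(-6, Add(6, S)) = Add(-36, Mul(-6, S)))
Add(Mul(Function('A')(-7, -3), 81), j) = Add(Mul(Add(-36, Mul(-6, -7)), 81), -34) = Add(Mul(Add(-36, 42), 81), -34) = Add(Mul(6, 81), -34) = Add(486, -34) = 452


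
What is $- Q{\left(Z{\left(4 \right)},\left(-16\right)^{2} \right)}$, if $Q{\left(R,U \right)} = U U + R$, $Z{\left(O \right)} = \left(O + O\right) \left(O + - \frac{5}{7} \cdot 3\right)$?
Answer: $- \frac{458856}{7} \approx -65551.0$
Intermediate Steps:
$Z{\left(O \right)} = 2 O \left(- \frac{15}{7} + O\right)$ ($Z{\left(O \right)} = 2 O \left(O + \left(-5\right) \frac{1}{7} \cdot 3\right) = 2 O \left(O - \frac{15}{7}\right) = 2 O \left(- \frac{15}{7} + O\right)$)
$Q{\left(R,U \right)} = R + U^{2}$ ($Q{\left(R,U \right)} = U^{2} + R = R + U^{2}$)
$- Q{\left(Z{\left(4 \right)},\left(-16\right)^{2} \right)} = - (\frac{2}{7} \cdot 4 \left(-15 + 7 \cdot 4\right) + \left(\left(-16\right)^{2}\right)^{2}) = - (\frac{2}{7} \cdot 4 \left(-15 + 28\right) + 256^{2}) = - (\frac{2}{7} \cdot 4 \cdot 13 + 65536) = - (\frac{104}{7} + 65536) = \left(-1\right) \frac{458856}{7} = - \frac{458856}{7}$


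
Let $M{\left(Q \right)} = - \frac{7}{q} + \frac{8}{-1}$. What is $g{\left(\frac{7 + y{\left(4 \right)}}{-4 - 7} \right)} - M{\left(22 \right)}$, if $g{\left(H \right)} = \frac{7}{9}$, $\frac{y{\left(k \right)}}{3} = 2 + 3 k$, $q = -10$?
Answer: $\frac{727}{90} \approx 8.0778$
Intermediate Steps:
$M{\left(Q \right)} = - \frac{73}{10}$ ($M{\left(Q \right)} = - \frac{7}{-10} + \frac{8}{-1} = \left(-7\right) \left(- \frac{1}{10}\right) + 8 \left(-1\right) = \frac{7}{10} - 8 = - \frac{73}{10}$)
$y{\left(k \right)} = 6 + 9 k$ ($y{\left(k \right)} = 3 \left(2 + 3 k\right) = 6 + 9 k$)
$g{\left(H \right)} = \frac{7}{9}$ ($g{\left(H \right)} = 7 \cdot \frac{1}{9} = \frac{7}{9}$)
$g{\left(\frac{7 + y{\left(4 \right)}}{-4 - 7} \right)} - M{\left(22 \right)} = \frac{7}{9} - - \frac{73}{10} = \frac{7}{9} + \frac{73}{10} = \frac{727}{90}$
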